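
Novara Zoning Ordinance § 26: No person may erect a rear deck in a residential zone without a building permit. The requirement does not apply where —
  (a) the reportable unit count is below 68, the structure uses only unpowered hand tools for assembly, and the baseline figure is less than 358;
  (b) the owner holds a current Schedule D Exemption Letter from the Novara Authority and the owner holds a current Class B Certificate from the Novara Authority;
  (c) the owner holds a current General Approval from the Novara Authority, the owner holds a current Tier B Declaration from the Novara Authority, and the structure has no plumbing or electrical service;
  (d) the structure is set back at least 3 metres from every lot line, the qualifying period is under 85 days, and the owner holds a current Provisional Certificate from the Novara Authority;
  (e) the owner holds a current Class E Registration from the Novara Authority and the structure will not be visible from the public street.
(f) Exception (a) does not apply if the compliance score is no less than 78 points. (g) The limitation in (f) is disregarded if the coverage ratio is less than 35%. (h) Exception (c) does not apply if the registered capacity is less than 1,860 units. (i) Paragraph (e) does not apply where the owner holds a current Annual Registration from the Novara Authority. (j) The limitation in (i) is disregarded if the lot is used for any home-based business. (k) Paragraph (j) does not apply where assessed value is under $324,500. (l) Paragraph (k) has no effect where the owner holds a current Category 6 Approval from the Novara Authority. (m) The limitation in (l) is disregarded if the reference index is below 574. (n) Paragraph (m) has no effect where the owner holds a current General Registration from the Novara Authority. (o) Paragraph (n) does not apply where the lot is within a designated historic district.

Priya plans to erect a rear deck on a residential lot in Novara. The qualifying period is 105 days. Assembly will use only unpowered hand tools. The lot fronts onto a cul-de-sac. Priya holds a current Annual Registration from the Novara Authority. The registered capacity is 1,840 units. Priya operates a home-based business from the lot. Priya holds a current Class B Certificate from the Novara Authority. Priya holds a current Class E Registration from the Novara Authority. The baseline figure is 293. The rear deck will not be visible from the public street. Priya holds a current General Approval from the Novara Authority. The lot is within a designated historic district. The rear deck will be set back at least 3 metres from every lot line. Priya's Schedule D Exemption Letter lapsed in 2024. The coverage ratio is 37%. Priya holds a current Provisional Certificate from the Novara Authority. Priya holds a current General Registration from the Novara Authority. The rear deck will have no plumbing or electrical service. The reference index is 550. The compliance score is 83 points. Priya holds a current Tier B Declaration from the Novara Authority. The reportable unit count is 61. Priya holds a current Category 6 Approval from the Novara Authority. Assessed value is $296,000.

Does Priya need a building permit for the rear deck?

Yes — Priya must obtain a building permit.

All of (a)'s requirements are met (the reportable unit count is 61, below the 68 limit; assembly uses only hand tools; the baseline figure is 293, less than the 358 limit). However, paragraphs (f)–(g) must be considered: (f) is engaged — the compliance score is 83 points, meeting the 78 points threshold. (g), which would lift (f), is inapplicable — the coverage ratio is 37%, not less than 35%. So (a) is unavailable.
Exception (b) fails — there is no Schedule D Exemption Letter in force.
Exception (c) is satisfied on its face — a current General Approval is held; a current Tier B Declaration is held; there is no plumbing or electrical service. However, paragraph (h) must be considered: (h) is triggered — the registered capacity is 1,840 units, less than the 1,860 units limit. So (c) is unavailable.
Exception (d) requires that the qualifying period is under 85 days; but the qualifying period is 105 days, not under 85 days, so (d) is unavailable.
All of (e)'s requirements are met (a current Class E Registration is held; the structure will not be visible from the street). But: (i) operates against (e): a current Annual Registration is held. (j) would limit (i) — a home-based business operates on the lot — but (k) sets (j) aside: (k) is engaged — assessed value is $296,000, under the $324,500 limit. (l) is engaged (a current Category 6 Approval is held), but is set aside by (m): (m) operates against (l): the reference index is 550, below the 574 limit. (n) is engaged (a current General Registration is held), but yields to (o): (o) operates against (n): the lot is in a historic district. Exception (e) does not apply.
None of the exceptions is available; § 26 applies in full.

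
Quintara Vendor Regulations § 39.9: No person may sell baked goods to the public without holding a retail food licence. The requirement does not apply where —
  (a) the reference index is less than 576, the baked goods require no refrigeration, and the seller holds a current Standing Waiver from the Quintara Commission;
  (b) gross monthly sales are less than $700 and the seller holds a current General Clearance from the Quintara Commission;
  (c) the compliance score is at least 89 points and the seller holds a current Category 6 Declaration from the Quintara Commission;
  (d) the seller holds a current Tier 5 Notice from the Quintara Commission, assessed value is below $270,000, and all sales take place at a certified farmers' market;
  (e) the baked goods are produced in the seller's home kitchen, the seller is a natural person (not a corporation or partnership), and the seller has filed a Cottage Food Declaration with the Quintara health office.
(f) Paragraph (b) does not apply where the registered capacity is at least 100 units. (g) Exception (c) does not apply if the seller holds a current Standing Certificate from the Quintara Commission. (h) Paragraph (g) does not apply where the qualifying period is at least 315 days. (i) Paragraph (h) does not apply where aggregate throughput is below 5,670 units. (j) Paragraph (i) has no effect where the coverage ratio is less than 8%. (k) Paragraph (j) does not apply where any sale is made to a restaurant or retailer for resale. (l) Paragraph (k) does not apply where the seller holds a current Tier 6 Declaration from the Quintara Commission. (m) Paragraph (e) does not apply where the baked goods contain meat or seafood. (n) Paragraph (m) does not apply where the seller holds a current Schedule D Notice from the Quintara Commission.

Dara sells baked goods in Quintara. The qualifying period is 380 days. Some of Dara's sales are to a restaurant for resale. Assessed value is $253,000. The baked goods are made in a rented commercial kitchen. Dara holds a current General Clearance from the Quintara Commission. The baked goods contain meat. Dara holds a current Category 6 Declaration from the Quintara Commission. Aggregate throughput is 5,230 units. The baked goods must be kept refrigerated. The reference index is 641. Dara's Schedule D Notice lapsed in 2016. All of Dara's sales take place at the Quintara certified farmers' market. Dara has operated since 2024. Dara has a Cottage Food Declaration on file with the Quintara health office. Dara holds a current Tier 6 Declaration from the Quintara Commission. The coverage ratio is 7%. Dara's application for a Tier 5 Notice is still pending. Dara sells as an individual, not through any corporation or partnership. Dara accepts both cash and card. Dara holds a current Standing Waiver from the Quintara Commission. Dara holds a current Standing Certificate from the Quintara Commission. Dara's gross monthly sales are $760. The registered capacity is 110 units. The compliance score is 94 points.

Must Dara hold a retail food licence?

Exception (a) fails — the reference index is 641, not less than 576.
Exception (b) fails — gross monthly sales are $760, not less than $700.
Exception (c) is satisfied on its face — the compliance score is 94 points, meeting the 89 points threshold; a current Category 6 Declaration is held. Considering the limiting provisions: (g) would limit (c) — a current Standing Certificate is held — but (h) sets (g) aside: (h) operates against (g): the qualifying period is 380 days, meeting the 315 days threshold. (i) would limit (h) — aggregate throughput is 5,230 units, below the 5,670 units limit — but (j) sets (i) aside: (j) is engaged — the coverage ratio is 7%, less than the 8% limit. (k) applies (some sales are to a restaurant for resale), but yields to (l): (l) operates against (k): a current Tier 6 Declaration is held. Exception (c) stands.
Exception (d) fails — the Tier 5 Notice is not current.
Exception (e) does not apply: the baked goods are made in a commercial kitchen, not a home kitchen.

No — exception (c) applies; Dara is not required to hold a retail food licence.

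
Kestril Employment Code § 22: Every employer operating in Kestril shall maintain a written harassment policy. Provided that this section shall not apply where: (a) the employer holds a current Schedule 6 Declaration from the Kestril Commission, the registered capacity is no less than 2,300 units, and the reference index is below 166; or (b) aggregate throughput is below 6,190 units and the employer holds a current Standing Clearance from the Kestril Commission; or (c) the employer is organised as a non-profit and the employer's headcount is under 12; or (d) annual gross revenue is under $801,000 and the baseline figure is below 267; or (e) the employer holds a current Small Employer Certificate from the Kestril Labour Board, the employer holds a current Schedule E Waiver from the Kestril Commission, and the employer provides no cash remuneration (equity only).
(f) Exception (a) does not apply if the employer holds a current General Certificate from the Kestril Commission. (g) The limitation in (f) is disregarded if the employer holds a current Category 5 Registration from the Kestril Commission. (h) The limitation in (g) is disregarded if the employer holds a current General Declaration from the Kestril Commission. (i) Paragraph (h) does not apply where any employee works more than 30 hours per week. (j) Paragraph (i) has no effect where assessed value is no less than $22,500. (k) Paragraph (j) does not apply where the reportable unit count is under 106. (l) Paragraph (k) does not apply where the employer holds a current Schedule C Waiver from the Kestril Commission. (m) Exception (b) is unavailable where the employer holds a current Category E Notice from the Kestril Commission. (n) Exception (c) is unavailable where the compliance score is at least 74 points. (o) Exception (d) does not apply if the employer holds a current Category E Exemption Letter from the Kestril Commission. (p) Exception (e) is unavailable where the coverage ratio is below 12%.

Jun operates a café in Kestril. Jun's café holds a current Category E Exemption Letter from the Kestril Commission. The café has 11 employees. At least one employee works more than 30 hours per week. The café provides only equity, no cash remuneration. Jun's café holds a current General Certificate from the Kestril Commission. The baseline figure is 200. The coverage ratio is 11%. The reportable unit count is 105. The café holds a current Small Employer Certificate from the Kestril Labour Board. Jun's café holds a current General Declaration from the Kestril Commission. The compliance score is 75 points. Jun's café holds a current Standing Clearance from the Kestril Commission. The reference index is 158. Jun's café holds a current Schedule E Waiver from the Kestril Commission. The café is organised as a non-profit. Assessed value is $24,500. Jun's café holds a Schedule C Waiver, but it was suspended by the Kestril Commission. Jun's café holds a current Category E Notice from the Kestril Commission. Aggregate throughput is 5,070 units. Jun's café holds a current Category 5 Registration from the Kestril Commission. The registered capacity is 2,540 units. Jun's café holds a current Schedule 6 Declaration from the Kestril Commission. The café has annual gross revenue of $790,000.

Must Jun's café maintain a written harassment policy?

Exception (a)'s conditions are all satisfied: a current Schedule 6 Declaration is held; the registered capacity is 2,540 units, meeting the 2,300 units threshold; the reference index is 158, below the 166 limit. Under paragraphs (f)–(l): (f) applies (a current General Certificate is held), but is displaced by (g): (g) applies — a current Category 5 Registration is held. (h) would limit (g) — a current General Declaration is held — but (i) sets (h) aside: (i) operates against (h): at least one employee exceeds 30 hours/week. (j) is triggered (assessed value is $24,500, meeting the $22,500 threshold), but is overridden by (k): (k) operates against (j): the reportable unit count is 105, under the 106 limit. (l) is not engaged (the Schedule C Waiver is not current), so (k) stands. Exception (a) stands.
Exception (b)'s conditions are all satisfied: aggregate throughput is 5,070 units, below the 6,190 units limit; a current Standing Clearance is held. Turning to paragraph (m): (m) is engaged — a current Category E Notice is held. (b) is therefore removed.
All of (c)'s requirements are met (the employer is a non-profit; the employer's headcount is 11, under the 12 limit). Turning to paragraph (n): (n) is triggered — the compliance score is 75 points, meeting the 74 points threshold. Exception (c) does not apply.
Exception (d): annual gross revenue is $790,000, under the $801,000 limit; the baseline figure is 200, below the 267 limit — every condition holds. But applying paragraph (o): (o) operates against (d): a current Category E Exemption Letter is held. So (d) is unavailable.
All of (e)'s requirements are met (a current Small Employer Certificate is held; a current Schedule E Waiver is held; remuneration is equity-only). Turning to paragraph (p): (p) is triggered — the coverage ratio is 11%, below the 12% limit. (e) is therefore removed.

No — exception (a) applies; Jun's café is not required to maintain a written harassment policy.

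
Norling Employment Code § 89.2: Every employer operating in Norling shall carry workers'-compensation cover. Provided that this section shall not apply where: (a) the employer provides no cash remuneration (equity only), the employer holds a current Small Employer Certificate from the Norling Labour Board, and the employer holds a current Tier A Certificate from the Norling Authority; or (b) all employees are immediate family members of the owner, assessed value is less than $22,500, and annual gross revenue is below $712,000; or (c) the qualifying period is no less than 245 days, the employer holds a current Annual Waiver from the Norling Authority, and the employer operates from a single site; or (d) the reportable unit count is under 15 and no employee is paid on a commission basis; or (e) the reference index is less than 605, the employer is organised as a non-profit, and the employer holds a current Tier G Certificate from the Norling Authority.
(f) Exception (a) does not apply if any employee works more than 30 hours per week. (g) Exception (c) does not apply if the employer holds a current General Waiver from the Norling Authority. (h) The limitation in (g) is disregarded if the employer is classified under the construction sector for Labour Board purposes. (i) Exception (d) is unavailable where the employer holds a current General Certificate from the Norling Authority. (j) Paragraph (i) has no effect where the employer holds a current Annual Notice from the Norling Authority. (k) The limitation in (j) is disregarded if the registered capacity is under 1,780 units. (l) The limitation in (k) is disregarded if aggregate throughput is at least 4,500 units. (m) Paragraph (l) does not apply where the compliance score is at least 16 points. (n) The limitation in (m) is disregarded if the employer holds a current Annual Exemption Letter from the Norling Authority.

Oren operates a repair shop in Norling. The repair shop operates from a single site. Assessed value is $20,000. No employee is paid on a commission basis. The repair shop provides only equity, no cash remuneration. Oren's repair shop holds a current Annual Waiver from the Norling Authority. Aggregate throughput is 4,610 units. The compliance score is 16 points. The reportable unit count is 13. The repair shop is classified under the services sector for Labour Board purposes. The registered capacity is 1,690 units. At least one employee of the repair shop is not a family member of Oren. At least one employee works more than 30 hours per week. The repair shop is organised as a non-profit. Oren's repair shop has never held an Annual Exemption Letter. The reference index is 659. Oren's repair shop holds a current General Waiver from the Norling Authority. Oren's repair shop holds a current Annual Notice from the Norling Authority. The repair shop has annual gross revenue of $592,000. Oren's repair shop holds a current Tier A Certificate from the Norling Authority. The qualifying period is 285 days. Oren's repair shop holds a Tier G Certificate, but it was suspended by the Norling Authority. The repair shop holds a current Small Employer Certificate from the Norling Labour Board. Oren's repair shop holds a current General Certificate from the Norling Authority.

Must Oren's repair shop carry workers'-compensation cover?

Yes — Oren's repair shop must carry workers'-compensation cover.

All of (a)'s requirements are met (remuneration is equity-only; a current Small Employer Certificate is held; a current Tier A Certificate is held). However, paragraph (f) must be considered: (f) is engaged — at least one employee exceeds 30 hours/week. So (a) is unavailable.
Exception (b) requires that all employees are immediate family members of the owner; but at least one employee is not a family member, so (b) is unavailable.
All of (c)'s requirements are met (the qualifying period is 285 days, meeting the 245 days threshold; a current Annual Waiver is held; the employer operates from a single site). Turning to paragraphs (g)–(h): (g) operates against (c): a current General Waiver is held. (h) is not engaged (the repair shop is classified under the services sector), so (g) stands. So (c) is unavailable.
All of (d)'s requirements are met (the reportable unit count is 13, under the 15 limit; no employee is paid on commission). Turning to paragraphs (i)–(n): (i) operates — a current General Certificate is held. (j) is engaged (a current Annual Notice is held), but is set aside by (k): (k) operates against (j): the registered capacity is 1,690 units, under the 1,780 units limit. (l) would limit (k) — aggregate throughput is 4,610 units, meeting the 4,500 units threshold — but (m) sets (l) aside: (m) operates against (l): the compliance score is 16 points, meeting the 16 points threshold. (n) does not operate here (there is no Annual Exemption Letter in force), so (m) stands. Exception (d) does not apply.
Exception (e) fails — the reference index is 659, not less than 605.
No exception displaces § 89.2.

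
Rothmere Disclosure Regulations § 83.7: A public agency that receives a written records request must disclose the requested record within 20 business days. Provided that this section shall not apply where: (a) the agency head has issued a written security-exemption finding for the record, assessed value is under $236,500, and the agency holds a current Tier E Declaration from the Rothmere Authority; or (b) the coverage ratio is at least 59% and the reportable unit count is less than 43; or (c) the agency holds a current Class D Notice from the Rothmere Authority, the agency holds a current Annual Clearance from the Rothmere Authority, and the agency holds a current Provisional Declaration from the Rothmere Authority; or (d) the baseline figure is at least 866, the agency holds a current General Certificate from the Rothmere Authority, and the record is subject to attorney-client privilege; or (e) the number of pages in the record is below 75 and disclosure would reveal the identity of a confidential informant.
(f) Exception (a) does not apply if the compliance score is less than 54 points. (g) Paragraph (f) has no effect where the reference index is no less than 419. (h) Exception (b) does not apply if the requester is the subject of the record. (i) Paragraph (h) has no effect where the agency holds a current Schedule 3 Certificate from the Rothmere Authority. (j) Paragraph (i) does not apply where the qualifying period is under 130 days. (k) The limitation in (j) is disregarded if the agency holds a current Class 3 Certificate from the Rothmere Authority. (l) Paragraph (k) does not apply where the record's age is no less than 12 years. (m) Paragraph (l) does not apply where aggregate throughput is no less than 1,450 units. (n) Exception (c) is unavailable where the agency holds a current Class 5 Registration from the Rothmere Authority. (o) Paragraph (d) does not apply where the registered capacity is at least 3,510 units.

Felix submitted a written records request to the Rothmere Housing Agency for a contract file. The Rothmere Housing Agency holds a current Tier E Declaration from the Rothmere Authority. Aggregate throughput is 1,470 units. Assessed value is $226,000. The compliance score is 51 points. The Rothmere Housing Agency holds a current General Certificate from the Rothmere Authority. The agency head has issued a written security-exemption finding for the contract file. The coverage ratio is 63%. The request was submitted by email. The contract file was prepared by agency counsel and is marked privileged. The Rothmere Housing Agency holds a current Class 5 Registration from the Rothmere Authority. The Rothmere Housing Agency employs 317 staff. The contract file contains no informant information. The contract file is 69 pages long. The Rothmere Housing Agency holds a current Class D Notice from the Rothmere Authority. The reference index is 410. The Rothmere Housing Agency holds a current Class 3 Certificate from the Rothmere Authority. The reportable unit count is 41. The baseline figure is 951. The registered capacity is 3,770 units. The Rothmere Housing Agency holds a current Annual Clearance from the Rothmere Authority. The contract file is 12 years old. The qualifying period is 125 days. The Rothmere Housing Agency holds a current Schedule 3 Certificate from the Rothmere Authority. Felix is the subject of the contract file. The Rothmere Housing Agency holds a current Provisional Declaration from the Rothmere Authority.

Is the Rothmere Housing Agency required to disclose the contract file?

No — exception (b) applies; the Rothmere Housing Agency is not required to disclose the contract file.

Exception (a) is satisfied on its face — a written security-exemption finding has been issued; assessed value is $226,000, under the $236,500 limit; a current Tier E Declaration is held. But applying paragraphs (f)–(g): (f) applies — the compliance score is 51 points, less than the 54 points limit. (g) is not engaged (the reference index is 410, short of 419), so (f) stands. Exception (a) does not apply.
Exception (b): the coverage ratio is 63%, meeting the 59% threshold; the reportable unit count is 41, less than the 43 limit — every condition holds. Applying paragraphs (h)–(m): (h) operates (Felix is the subject of the contract file), but is itself disapplied by (i): (i) operates — a current Schedule 3 Certificate is held. (j) applies (the qualifying period is 125 days, under the 130 days limit), but is set aside by (k): (k) is engaged — a current Class 3 Certificate is held. (l) would limit (k) — the record's age is 12 years, meeting the 12 years threshold — but (m) sets (l) aside: (m) operates — aggregate throughput is 1,470 units, meeting the 1,450 units threshold. So (b) applies.
All of (c)'s requirements are met (a current Class D Notice is held; a current Annual Clearance is held; a current Provisional Declaration is held). But applying paragraph (n): (n) operates against (c): a current Class 5 Registration is held. Exception (c) does not apply.
Exception (d) is satisfied on its face — the baseline figure is 951, meeting the 866 threshold; a current General Certificate is held; the contract file is privileged. However, paragraph (o) must be considered: (o) operates against (d): the registered capacity is 3,770 units, meeting the 3,510 units threshold. Exception (d) does not apply.
Exception (e) does not apply: the contract file contains no informant information.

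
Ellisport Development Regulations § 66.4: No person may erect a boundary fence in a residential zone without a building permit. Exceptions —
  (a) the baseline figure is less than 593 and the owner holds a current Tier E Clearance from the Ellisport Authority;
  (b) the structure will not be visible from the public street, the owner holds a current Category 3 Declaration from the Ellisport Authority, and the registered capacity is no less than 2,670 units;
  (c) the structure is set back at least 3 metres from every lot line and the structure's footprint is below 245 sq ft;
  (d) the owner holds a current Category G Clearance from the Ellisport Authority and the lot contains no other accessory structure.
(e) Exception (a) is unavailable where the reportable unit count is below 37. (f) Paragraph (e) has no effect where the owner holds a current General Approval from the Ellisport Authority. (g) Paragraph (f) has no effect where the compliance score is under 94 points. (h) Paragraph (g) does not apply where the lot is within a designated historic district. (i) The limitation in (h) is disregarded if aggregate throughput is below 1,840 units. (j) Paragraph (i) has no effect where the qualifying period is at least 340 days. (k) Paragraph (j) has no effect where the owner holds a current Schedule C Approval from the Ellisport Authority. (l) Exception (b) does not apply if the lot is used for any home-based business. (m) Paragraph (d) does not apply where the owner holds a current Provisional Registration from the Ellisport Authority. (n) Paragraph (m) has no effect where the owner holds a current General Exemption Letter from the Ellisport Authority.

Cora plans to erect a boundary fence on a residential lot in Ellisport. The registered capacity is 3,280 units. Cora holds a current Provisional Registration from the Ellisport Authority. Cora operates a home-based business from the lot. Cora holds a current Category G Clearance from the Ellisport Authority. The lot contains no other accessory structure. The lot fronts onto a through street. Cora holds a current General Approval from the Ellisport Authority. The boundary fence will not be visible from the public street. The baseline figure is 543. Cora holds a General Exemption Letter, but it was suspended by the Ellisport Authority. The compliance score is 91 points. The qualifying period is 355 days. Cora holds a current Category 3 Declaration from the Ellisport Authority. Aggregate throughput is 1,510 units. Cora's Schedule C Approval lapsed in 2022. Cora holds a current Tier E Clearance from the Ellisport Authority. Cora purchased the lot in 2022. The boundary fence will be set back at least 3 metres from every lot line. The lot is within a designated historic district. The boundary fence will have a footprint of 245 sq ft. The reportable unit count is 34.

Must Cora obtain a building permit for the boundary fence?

Exception (a): the baseline figure is 543, less than the 593 limit; a current Tier E Clearance is held — every condition holds. As to paragraphs (e)–(k): (e) is triggered (the reportable unit count is 34, below the 37 limit), but yields to (f): (f) operates — a current General Approval is held. (g) is triggered (the compliance score is 91 points, under the 94 points limit), but is itself disapplied by (h): (h) applies — the lot is in a historic district. (i) is triggered (aggregate throughput is 1,510 units, below the 1,840 units limit), but is overridden by (j): (j) is engaged — the qualifying period is 355 days, meeting the 340 days threshold. (k) is not triggered (no current Schedule C Approval is held), so (j) stands. So (a) applies.
Exception (b)'s conditions are all satisfied: the structure will not be visible from the street; a current Category 3 Declaration is held; the registered capacity is 3,280 units, meeting the 2,670 units threshold. But: (l) applies — a home-based business operates on the lot. (b) is therefore removed.
Exception (c) does not apply: the structure's footprint is 245 sq ft, not below 245 sq ft.
All of (d)'s requirements are met (a current Category G Clearance is held; the lot has no other accessory structure). However, paragraphs (m)–(n) must be considered: (m) applies — a current Provisional Registration is held. (n) does not operate here (no current General Exemption Letter is held), so (m) stands. Exception (d) does not apply.

No — exception (a) applies; Cora does not need a building permit.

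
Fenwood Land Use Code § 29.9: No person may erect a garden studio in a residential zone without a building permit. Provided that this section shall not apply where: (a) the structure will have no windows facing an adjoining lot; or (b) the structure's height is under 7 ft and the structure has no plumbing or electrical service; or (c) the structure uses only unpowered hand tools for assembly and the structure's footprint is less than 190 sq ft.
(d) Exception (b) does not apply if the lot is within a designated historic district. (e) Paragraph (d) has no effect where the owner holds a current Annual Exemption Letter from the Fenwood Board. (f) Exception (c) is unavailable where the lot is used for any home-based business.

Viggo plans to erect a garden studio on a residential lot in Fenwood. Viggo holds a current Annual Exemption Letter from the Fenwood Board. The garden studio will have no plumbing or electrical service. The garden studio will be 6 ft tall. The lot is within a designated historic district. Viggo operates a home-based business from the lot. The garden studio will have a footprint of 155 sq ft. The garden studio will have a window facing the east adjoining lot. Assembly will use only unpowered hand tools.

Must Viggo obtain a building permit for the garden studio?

Exception (a) does not apply: a window faces an adjoining lot.
Exception (b) is satisfied on its face — the structure's height is 6 ft, under the 7 ft limit; there is no plumbing or electrical service. Applying paragraphs (d)–(e): (d) operates (the lot is in a historic district), but is itself disapplied by (e): (e) operates — a current Annual Exemption Letter is held. (b) remains available.
Exception (c) is satisfied on its face — assembly uses only hand tools; the structure's footprint is 155 sq ft, less than the 190 sq ft limit. Turning to paragraph (f): (f) operates against (c): a home-based business operates on the lot. (c) is therefore removed.

No — exception (b) applies; Viggo does not need a building permit.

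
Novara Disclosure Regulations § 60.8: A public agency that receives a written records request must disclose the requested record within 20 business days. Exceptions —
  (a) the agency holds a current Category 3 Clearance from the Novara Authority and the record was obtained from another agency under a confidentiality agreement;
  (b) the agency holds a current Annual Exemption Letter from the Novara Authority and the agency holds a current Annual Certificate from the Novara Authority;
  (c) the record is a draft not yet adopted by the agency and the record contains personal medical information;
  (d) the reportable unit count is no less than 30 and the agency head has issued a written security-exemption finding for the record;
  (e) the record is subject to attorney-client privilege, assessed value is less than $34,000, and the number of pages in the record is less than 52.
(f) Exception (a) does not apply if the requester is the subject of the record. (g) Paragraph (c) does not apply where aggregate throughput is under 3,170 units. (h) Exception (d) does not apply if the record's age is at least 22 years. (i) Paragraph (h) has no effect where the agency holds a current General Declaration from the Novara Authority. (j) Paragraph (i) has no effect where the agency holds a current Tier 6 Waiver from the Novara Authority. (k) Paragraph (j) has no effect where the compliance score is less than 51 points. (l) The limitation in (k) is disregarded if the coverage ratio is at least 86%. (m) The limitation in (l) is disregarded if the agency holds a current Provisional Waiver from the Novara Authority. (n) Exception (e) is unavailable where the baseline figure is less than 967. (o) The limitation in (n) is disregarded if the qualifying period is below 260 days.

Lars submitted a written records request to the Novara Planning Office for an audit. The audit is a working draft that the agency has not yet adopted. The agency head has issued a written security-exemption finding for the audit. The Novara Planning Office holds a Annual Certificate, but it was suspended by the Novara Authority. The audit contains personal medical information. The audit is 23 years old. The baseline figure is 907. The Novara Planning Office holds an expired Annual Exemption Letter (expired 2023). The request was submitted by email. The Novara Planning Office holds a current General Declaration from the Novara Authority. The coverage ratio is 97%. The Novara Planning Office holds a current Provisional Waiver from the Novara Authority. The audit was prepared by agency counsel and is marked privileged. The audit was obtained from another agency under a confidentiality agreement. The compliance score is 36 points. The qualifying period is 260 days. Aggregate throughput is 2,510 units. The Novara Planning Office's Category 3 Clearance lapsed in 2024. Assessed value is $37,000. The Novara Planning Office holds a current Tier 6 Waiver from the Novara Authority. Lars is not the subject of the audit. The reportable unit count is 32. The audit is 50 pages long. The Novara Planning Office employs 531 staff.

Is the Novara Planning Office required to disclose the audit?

No — exception (d) applies; the Novara Planning Office is not required to disclose the audit.

Exception (a) fails — no current Category 3 Clearance is held.
Exception (b) requires that the agency holds a current Annual Exemption Letter from the Novara Authority; but no current Annual Exemption Letter is held, so (b) is unavailable.
Exception (c)'s conditions are all satisfied: the audit is an unadopted draft; the audit contains personal medical information. Turning to paragraph (g): (g) operates against (c): aggregate throughput is 2,510 units, under the 3,170 units limit. (c) is therefore removed.
All of (d)'s requirements are met (the reportable unit count is 32, meeting the 30 threshold; a written security-exemption finding has been issued). Considering the limiting provisions: (h) is triggered (the record's age is 23 years, meeting the 22 years threshold), but is displaced by (i): (i) operates against (h): a current General Declaration is held. (j) would limit (i) — a current Tier 6 Waiver is held — but (k) sets (j) aside: (k) operates — the compliance score is 36 points, less than the 51 points limit. (l) would limit (k) — the coverage ratio is 97%, meeting the 86% threshold — but (m) sets (l) aside: (m) is triggered — a current Provisional Waiver is held. Exception (d) stands.
Exception (e) does not apply: assessed value is $37,000, not less than $34,000.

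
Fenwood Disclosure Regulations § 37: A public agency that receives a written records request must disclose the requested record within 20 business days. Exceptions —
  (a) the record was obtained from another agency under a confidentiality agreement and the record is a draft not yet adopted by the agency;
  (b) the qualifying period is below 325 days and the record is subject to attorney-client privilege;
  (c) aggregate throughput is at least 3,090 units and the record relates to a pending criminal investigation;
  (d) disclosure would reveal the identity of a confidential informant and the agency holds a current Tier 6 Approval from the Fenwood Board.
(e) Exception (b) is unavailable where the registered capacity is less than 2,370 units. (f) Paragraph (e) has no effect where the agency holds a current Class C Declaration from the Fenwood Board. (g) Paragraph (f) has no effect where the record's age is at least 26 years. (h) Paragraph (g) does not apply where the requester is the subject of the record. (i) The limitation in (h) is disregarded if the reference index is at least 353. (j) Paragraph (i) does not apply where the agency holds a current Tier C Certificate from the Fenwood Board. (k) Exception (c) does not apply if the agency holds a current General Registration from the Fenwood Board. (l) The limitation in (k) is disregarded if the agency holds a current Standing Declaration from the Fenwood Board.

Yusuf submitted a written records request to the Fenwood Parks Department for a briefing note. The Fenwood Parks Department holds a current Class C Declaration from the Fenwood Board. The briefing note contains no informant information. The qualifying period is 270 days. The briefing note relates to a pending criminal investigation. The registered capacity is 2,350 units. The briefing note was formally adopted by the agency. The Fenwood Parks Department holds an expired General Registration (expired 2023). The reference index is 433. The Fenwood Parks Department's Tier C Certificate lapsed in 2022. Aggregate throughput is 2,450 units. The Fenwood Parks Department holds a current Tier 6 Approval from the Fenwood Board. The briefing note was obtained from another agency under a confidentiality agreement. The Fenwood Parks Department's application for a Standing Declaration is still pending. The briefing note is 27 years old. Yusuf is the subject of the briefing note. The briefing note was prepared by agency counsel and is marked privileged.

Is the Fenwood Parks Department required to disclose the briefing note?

Exception (a) fails — the briefing note has been formally adopted.
All of (b)'s requirements are met (the qualifying period is 270 days, below the 325 days limit; the briefing note is privileged). Turning to paragraphs (e)–(j): (e) is triggered — the registered capacity is 2,350 units, less than the 2,370 units limit. (f) is engaged (a current Class C Declaration is held), but is displaced by (g): (g) operates against (f): the record's age is 27 years, meeting the 26 years threshold. (h) would limit (g) — Yusuf is the subject of the briefing note — but (i) sets (h) aside: (i) applies — the reference index is 433, meeting the 353 threshold. (j), which would lift (i), is inapplicable — no current Tier C Certificate is held. Exception (b) does not apply.
Exception (c) does not apply: aggregate throughput is 2,450 units, short of 3,090 units.
Exception (d) does not apply: the briefing note contains no informant information.
No exception displaces § 37.

Yes — the Fenwood Parks Department must disclose the briefing note.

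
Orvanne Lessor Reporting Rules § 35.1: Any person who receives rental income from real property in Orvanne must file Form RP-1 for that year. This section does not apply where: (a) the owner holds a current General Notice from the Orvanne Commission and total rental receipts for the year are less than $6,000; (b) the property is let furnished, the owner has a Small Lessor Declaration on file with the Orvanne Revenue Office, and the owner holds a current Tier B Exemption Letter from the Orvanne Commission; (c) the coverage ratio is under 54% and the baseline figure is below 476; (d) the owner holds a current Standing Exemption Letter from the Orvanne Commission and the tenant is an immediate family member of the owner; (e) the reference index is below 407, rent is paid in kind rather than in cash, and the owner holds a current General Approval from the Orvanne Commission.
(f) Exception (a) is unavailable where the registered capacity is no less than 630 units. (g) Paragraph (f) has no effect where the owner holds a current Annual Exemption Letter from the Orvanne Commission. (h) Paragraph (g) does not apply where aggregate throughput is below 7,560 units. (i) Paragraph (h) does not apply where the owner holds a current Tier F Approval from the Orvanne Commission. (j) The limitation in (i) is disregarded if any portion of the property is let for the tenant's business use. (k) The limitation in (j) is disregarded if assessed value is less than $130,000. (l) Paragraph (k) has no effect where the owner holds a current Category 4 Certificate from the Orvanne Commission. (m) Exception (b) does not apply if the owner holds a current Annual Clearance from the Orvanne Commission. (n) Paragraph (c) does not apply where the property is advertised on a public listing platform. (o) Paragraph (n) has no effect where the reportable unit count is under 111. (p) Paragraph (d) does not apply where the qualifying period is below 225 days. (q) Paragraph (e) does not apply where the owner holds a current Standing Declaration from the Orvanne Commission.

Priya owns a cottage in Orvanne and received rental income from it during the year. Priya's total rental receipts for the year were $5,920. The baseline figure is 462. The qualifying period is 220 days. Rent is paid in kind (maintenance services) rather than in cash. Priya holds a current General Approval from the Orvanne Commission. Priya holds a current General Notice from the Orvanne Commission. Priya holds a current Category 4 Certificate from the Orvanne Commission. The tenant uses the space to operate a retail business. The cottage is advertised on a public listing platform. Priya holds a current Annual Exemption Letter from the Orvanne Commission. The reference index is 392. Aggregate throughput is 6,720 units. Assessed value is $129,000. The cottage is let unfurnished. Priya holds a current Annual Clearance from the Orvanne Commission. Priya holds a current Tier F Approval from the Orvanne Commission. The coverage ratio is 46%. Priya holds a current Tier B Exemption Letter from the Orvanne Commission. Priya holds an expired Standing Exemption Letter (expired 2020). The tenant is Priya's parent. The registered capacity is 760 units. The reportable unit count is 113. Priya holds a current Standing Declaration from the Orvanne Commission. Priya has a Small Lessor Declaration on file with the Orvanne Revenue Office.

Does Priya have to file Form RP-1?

Yes — Priya must file Form RP-1.

All of (a)'s requirements are met (a current General Notice is held; total rental receipts for the year are $5,920, less than the $6,000 limit). Turning to paragraphs (f)–(l): (f) operates — the registered capacity is 760 units, meeting the 630 units threshold. (g) would limit (f) — a current Annual Exemption Letter is held — but (h) sets (g) aside: (h) operates against (g): aggregate throughput is 6,720 units, below the 7,560 units limit. (i) is triggered (a current Tier F Approval is held), but is overridden by (j): (j) is triggered — the space is let for business use. (k) applies (assessed value is $129,000, less than the $130,000 limit), but is overridden by (l): (l) operates — a current Category 4 Certificate is held. (a) is therefore removed.
Exception (b) fails — the property is let unfurnished.
Exception (c): the coverage ratio is 46%, under the 54% limit; the baseline figure is 462, below the 476 limit — every condition holds. Turning to paragraphs (n)–(o): (n) operates against (c): the property is publicly advertised. (o) is not engaged (the reportable unit count is 113, not under 111), so (n) stands. (c) is therefore removed.
Exception (d) does not apply: the Standing Exemption Letter is not current.
Exception (e) is satisfied on its face — the reference index is 392, below the 407 limit; rent is paid in kind; a current General Approval is held. But applying paragraph (q): (q) operates — a current Standing Declaration is held. Exception (e) does not apply.
None of the exceptions is available; § 35.1 applies in full.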